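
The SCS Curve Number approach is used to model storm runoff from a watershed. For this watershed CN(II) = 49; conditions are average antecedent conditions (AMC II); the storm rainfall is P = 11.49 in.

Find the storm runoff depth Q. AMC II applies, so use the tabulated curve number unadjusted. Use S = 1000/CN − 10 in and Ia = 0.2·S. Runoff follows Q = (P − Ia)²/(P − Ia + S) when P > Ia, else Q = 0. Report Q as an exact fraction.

CN(II) = 49; AMC II needs no correction.
S = 1000/49 − 10 = 510/49 in ≈ 10.408 in
Ia = 0.2·(510/49) = 102/49 in ≈ 2.082 in
P − Ia = 11.490 − 2.082 = 46101/4900 ≈ 9.408 in (> 0, runoff occurs)
Q = (46101/4900)²/((46101/4900) + 510/49) = (2125302201/24010000)/(97101/4900) = 236144689/52866100 in ≈ 4.467 in

Q = 236144689/52866100 in ≈ 4.467 in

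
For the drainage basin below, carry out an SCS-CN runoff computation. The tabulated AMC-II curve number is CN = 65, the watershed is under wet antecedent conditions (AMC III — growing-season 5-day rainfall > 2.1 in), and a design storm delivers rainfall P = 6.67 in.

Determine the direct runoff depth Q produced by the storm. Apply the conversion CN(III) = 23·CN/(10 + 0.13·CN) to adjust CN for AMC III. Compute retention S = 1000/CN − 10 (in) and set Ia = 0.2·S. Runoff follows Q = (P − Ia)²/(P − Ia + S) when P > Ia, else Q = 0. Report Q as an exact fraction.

Q = 34385397489/7637446700 in ≈ 4.502 in

CN(III) from CN(II)=65: (23·65)/(10 + 0.13·65) = 29900/369 ≈ 81.030
S = 1000/(29900/369) − 10 = 700/299 in ≈ 2.341 in
Ia = 0.2·(700/299) = 140/299 in ≈ 0.468 in
P − Ia = 6.670 − 0.468 = 185433/29900 ≈ 6.202 in (> 0, runoff occurs)
Runoff Q = (P−Ia)²/(P−Ia+S) = (6.202)²/(6.202+2.341) = 34385397489/7637446700 ≈ 4.502 in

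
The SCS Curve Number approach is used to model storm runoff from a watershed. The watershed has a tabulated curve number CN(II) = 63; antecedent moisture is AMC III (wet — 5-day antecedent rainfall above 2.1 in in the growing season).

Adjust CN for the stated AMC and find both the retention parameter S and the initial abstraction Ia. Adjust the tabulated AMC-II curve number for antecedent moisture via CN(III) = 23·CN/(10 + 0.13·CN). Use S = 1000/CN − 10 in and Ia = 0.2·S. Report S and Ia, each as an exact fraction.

S = 3700/1449 in ≈ 2.553 in; Ia = 740/1449 in ≈ 0.511 in

Wet (AMC III): CN(III) = 23·63/(10 + 0.13·63) = 1449/(1819/100) = 144900/1819 ≈ 79.659
Retention S: 1000/CN − 10 with CN=79.659 → S = 3700/1449 ≈ 2.553 in
Initial abstraction Ia = S/5 = (3700/1449)/5 = 740/1449 ≈ 0.511 in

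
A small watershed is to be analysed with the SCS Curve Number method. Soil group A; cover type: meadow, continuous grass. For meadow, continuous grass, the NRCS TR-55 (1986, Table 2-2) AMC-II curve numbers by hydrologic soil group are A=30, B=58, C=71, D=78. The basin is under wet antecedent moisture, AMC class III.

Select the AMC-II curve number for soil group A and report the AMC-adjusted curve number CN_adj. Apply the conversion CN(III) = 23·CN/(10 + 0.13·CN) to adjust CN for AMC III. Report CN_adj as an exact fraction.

CN_adj = 6900/139 ≈ 49.640

NRCS table: meadow, continuous grass, soil group A → CN(II) = 30
Adjust CN=30 to AMC III: 23·30/(10 + 0.13·30) → 690 ÷ (139/10) = 6900/139 ≈ 49.640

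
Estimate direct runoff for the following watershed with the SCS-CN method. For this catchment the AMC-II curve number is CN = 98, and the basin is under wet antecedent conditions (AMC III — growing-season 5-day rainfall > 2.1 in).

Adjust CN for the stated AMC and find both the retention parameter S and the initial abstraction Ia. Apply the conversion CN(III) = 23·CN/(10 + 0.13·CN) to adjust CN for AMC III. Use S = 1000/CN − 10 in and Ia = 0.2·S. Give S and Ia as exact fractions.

CN(III) from CN(II)=98: (23·98)/(10 + 0.13·98) = 112700/1137 ≈ 99.120
Max retention: S = 1000/(112700/1137) − 10 = 100/1127 in (≈ 0.089 in)
Ia = 0.2·(100/1127) = 20/1127 in ≈ 0.018 in

S = 100/1127 in ≈ 0.089 in; Ia = 20/1127 in ≈ 0.018 in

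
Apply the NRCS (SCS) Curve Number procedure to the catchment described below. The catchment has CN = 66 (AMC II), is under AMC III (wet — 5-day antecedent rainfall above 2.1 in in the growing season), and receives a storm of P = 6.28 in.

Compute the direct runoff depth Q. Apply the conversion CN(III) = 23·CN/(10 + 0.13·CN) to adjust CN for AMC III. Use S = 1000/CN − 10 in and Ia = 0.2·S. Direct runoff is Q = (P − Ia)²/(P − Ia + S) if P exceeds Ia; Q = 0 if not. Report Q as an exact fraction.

CN(III) from CN(II)=66: (23·66)/(10 + 0.13·66) = 75900/929 ≈ 81.701
S = 1000/(75900/929) − 10 = 1700/759 in ≈ 2.240 in
Ia = 0.2S: 0.2·2.240 = 0.448 in (exactly 340/759)
Excess rainfall: 6.280 − 0.448 = 5.832 in; P > Ia so Q > 0
Q: (110663/18975)² ÷ (153163/18975) = 12246299569/2906267925 in (≈ 4.214 in)

Q = 12246299569/2906267925 in ≈ 4.214 in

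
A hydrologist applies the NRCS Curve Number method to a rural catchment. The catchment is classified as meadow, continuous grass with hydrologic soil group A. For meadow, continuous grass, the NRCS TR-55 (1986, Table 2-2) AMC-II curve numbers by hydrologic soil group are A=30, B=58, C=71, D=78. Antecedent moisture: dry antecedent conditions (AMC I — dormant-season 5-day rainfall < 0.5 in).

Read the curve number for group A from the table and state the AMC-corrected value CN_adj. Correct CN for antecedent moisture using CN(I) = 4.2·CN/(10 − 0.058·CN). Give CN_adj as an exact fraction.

NRCS table: meadow, continuous grass, soil group A → CN(II) = 30
CN(I) from CN(II)=30: (4.2·30)/(10 − 0.058·30) = 900/59 ≈ 15.254

CN_adj = 900/59 ≈ 15.254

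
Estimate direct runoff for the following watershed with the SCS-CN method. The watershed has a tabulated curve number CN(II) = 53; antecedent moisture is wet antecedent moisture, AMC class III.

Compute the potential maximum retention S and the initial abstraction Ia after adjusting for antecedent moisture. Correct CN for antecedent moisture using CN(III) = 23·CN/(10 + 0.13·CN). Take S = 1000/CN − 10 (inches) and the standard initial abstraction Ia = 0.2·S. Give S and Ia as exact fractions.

Wet (AMC III): CN(III) = 23·53/(10 + 0.13·53) = 1219/(1689/100) = 121900/1689 ≈ 72.173
S = 1000/(121900/1689) − 10 = 4700/1219 in ≈ 3.856 in
Ia = 0.2·(4700/1219) = 940/1219 in ≈ 0.771 in

S = 4700/1219 in ≈ 3.856 in; Ia = 940/1219 in ≈ 0.771 in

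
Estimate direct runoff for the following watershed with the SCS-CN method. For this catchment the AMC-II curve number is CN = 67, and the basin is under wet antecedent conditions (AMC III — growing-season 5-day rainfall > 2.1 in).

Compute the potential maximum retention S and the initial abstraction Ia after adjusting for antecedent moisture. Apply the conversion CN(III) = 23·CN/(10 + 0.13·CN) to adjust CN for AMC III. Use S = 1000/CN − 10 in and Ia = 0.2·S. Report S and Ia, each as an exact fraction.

Adjust CN=67 to AMC III: 23·67/(10 + 0.13·67) → 1541 ÷ (1871/100) = 154100/1871 ≈ 82.362
Retention S: 1000/CN − 10 with CN=82.362 → S = 3300/1541 ≈ 2.141 in
Initial abstraction Ia = S/5 = (3300/1541)/5 = 660/1541 ≈ 0.428 in

S = 3300/1541 in ≈ 2.141 in; Ia = 660/1541 in ≈ 0.428 in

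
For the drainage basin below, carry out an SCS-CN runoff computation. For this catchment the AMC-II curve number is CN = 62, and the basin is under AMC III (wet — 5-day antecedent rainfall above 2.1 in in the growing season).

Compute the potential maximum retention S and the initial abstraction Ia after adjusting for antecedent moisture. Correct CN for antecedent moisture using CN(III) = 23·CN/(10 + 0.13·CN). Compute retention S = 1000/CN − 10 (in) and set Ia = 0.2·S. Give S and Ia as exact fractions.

S = 1900/713 in ≈ 2.665 in; Ia = 380/713 in ≈ 0.533 in

Wet (AMC III): CN(III) = 23·62/(10 + 0.13·62) = 1426/(903/50) = 71300/903 ≈ 78.959
Max retention: S = 1000/(71300/903) − 10 = 1900/713 in (≈ 2.665 in)
Initial abstraction Ia = S/5 = (1900/713)/5 = 380/713 ≈ 0.533 in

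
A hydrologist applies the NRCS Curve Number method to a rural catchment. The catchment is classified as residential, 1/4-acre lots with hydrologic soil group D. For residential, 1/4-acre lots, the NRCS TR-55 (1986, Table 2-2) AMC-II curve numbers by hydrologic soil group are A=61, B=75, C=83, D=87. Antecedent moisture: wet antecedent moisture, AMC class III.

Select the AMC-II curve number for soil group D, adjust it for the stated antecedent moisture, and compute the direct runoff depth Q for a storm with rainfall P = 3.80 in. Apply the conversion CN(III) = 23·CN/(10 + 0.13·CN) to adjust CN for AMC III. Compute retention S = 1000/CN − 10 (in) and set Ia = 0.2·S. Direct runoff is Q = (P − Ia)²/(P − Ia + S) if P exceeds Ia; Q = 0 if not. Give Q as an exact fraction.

NRCS table: residential, 1/4-acre lots, soil group D → CN(II) = 87
CN(III) from CN(II)=87: (23·87)/(10 + 0.13·87) = 200100/2131 ≈ 93.900
Retention S: 1000/CN − 10 with CN=93.900 → S = 1300/2001 ≈ 0.650 in
Initial abstraction Ia = S/5 = (1300/2001)/5 = 260/2001 ≈ 0.130 in
Excess rainfall: 3.800 − 0.130 = 3.670 in; P > Ia so Q > 0
Runoff Q = (P−Ia)²/(P−Ia+S) = (3.670)²/(3.670+0.650) = 1348284961/432406095 ≈ 3.118 in

Q = 1348284961/432406095 in ≈ 3.118 in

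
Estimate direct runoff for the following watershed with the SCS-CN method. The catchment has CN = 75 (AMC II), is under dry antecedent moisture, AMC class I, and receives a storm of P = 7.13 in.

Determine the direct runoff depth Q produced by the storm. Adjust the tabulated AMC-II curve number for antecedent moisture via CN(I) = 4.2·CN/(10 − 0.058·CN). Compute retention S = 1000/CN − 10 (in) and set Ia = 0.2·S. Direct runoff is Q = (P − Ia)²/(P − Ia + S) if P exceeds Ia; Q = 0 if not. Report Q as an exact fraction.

Adjust CN=75 to AMC I: 4.2·75/(10 − 0.058·75) → 315 ÷ (113/20) = 6300/113 ≈ 55.752
S = 1000/(6300/113) − 10 = 500/63 in ≈ 7.937 in
Ia = 0.2S: 0.2·7.937 = 1.587 in (exactly 100/63)
P − Ia = 7.130 − 1.587 = 34919/6300 ≈ 5.543 in (> 0, runoff occurs)
Runoff Q = (P−Ia)²/(P−Ia+S) = (5.543)²/(5.543+7.937) = 1219336561/534989700 ≈ 2.279 in

Q = 1219336561/534989700 in ≈ 2.279 in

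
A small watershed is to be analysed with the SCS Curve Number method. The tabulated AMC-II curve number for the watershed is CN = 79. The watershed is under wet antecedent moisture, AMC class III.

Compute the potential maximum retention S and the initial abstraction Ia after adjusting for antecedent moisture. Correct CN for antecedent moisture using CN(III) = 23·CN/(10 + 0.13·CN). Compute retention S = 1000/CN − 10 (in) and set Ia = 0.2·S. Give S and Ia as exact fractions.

S = 2100/1817 in ≈ 1.156 in; Ia = 420/1817 in ≈ 0.231 in

CN(III) from CN(II)=79: (23·79)/(10 + 0.13·79) = 181700/2027 ≈ 89.640
S = 1000/(181700/2027) − 10 = 2100/1817 in ≈ 1.156 in
Ia = 0.2·(2100/1817) = 420/1817 in ≈ 0.231 in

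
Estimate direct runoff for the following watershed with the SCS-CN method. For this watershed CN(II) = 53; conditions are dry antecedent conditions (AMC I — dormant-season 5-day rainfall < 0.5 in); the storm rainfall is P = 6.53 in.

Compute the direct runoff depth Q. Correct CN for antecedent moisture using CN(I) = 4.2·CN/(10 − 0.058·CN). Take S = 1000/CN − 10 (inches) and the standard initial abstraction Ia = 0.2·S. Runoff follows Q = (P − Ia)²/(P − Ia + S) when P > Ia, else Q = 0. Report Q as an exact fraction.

CN(I) from CN(II)=53: (4.2·53)/(10 − 0.058·53) = 111300/3463 ≈ 32.140
Retention S: 1000/CN − 10 with CN=32.140 → S = 23500/1113 ≈ 21.114 in
Initial abstraction Ia = S/5 = (23500/1113)/5 = 4700/1113 ≈ 4.223 in
Excess rainfall: 6.530 − 4.223 = 2.307 in; P > Ia so Q > 0
Q = (256789/111300)²/((256789/111300) + 23500/1113) = (65940590521/12387690000)/(2606789/111300) = 65940590521/290135615700 in ≈ 0.227 in

Q = 65940590521/290135615700 in ≈ 0.227 in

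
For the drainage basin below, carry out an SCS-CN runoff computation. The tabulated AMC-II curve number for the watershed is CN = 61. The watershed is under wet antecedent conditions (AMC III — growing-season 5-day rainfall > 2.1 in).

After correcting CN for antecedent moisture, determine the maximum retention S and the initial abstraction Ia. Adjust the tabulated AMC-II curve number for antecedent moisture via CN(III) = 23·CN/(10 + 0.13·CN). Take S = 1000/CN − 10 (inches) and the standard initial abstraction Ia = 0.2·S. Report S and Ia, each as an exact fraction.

S = 3900/1403 in ≈ 2.780 in; Ia = 780/1403 in ≈ 0.556 in

CN(III) from CN(II)=61: (23·61)/(10 + 0.13·61) = 140300/1793 ≈ 78.249
Max retention: S = 1000/(140300/1793) − 10 = 3900/1403 in (≈ 2.780 in)
Ia = 0.2·(3900/1403) = 780/1403 in ≈ 0.556 in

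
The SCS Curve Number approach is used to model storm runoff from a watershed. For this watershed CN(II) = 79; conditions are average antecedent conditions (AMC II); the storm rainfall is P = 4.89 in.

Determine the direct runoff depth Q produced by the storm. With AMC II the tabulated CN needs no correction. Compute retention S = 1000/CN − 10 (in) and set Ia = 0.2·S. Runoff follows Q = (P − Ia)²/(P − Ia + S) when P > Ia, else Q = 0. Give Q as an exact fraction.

AMC II — tabulated CN = 79 applies directly.
Retention S: 1000/CN − 10 with CN=79.000 → S = 210/79 ≈ 2.658 in
Ia = 0.2·(210/79) = 42/79 in ≈ 0.532 in
Excess rainfall: 4.890 − 0.532 = 4.358 in; P > Ia so Q > 0
Runoff Q = (P−Ia)²/(P−Ia+S) = (4.358)²/(4.358+2.658) = 131721529/48656100 ≈ 2.707 in

Q = 131721529/48656100 in ≈ 2.707 in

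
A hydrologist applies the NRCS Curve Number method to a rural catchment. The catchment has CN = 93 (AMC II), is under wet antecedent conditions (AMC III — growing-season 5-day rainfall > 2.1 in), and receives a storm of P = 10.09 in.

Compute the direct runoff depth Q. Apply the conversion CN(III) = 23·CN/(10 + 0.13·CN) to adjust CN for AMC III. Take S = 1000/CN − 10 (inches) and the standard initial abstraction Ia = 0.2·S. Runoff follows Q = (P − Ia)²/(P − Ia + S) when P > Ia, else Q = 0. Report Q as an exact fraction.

CN(III) from CN(II)=93: (23·93)/(10 + 0.13·93) = 213900/2209 ≈ 96.831
Retention S: 1000/CN − 10 with CN=96.831 → S = 700/2139 ≈ 0.327 in
Initial abstraction Ia = S/5 = (700/2139)/5 = 140/2139 ≈ 0.065 in
P − Ia = 10.090 − 0.065 = 2144251/213900 ≈ 10.025 in (> 0, runoff occurs)
Q: (2144251/213900)² ÷ (2214251/213900) = 4597812351001/473628288900 in (≈ 9.708 in)

Q = 4597812351001/473628288900 in ≈ 9.708 in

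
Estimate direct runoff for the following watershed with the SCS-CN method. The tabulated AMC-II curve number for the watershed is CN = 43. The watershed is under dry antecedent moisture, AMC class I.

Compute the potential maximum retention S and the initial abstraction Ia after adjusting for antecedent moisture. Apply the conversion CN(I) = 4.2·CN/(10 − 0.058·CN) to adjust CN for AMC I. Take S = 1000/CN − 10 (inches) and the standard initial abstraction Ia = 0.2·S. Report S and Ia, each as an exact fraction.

Dry (AMC I): CN(I) = 4.2·43/(10 − 0.058·43) = (903/5)/(3753/500) = 30100/1251 ≈ 24.061
S = 1000/(30100/1251) − 10 = 9500/301 in ≈ 31.561 in
Ia = 0.2S: 0.2·31.561 = 6.312 in (exactly 1900/301)

S = 9500/301 in ≈ 31.561 in; Ia = 1900/301 in ≈ 6.312 in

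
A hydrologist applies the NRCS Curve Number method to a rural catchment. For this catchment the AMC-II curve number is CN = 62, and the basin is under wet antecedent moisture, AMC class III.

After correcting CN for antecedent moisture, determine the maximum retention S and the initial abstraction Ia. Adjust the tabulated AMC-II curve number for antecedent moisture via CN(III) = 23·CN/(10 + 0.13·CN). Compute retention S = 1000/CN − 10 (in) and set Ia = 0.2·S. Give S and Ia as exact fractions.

S = 1900/713 in ≈ 2.665 in; Ia = 380/713 in ≈ 0.533 in

CN(III) from CN(II)=62: (23·62)/(10 + 0.13·62) = 71300/903 ≈ 78.959
S = 1000/(71300/903) − 10 = 1900/713 in ≈ 2.665 in
Initial abstraction Ia = S/5 = (1900/713)/5 = 380/713 ≈ 0.533 in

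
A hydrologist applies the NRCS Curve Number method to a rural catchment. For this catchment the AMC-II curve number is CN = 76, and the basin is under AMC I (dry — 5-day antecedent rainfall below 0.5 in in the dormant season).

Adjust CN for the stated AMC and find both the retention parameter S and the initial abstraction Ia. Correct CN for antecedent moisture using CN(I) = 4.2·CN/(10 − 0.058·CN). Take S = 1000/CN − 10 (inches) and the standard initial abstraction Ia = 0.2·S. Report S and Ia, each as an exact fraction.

S = 1000/133 in ≈ 7.519 in; Ia = 200/133 in ≈ 1.504 in

CN(I) from CN(II)=76: (4.2·76)/(10 − 0.058·76) = 13300/233 ≈ 57.082
S = 1000/(13300/233) − 10 = 1000/133 in ≈ 7.519 in
Ia = 0.2·(1000/133) = 200/133 in ≈ 1.504 in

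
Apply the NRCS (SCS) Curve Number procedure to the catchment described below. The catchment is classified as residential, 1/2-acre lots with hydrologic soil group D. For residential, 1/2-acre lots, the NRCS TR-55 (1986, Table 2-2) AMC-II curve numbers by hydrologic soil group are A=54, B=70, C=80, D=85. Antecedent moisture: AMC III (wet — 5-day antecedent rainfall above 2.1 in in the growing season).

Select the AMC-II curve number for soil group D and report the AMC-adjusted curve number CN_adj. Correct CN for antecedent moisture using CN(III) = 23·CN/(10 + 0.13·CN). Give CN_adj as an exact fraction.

CN_adj = 39100/421 ≈ 92.874

NRCS table: residential, 1/2-acre lots, soil group D → CN(II) = 85
Adjust CN=85 to AMC III: 23·85/(10 + 0.13·85) → 1955 ÷ (421/20) = 39100/421 ≈ 92.874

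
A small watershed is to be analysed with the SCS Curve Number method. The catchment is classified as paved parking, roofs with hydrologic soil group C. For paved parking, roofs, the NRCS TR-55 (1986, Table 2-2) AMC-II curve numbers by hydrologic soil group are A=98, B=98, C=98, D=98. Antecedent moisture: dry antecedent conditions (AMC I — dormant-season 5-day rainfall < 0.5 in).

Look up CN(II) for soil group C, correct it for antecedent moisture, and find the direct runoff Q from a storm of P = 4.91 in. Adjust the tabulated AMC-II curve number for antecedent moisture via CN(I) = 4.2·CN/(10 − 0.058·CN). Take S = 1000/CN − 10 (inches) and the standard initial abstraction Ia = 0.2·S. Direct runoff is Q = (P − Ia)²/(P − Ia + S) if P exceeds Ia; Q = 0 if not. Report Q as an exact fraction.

Q = 245261667121/56105093100 in ≈ 4.371 in

NRCS table: paved parking, roofs, soil group C → CN(II) = 98
CN(I) from CN(II)=98: (4.2·98)/(10 − 0.058·98) = 102900/1079 ≈ 95.366
Max retention: S = 1000/(102900/1079) − 10 = 500/1029 in (≈ 0.486 in)
Ia = 0.2·(500/1029) = 100/1029 in ≈ 0.097 in
P − Ia = 4.910 − 0.097 = 495239/102900 ≈ 4.813 in (> 0, runoff occurs)
Runoff Q = (P−Ia)²/(P−Ia+S) = (4.813)²/(4.813+0.486) = 245261667121/56105093100 ≈ 4.371 in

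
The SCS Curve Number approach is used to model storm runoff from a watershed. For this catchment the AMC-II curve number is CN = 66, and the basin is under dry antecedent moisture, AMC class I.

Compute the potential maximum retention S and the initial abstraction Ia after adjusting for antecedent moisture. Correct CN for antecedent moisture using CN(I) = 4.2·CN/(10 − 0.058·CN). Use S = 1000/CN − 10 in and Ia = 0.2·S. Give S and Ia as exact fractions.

S = 8500/693 in ≈ 12.266 in; Ia = 1700/693 in ≈ 2.453 in

Dry (AMC I): CN(I) = 4.2·66/(10 − 0.058·66) = (1386/5)/(1543/250) = 69300/1543 ≈ 44.913
Retention S: 1000/CN − 10 with CN=44.913 → S = 8500/693 ≈ 12.266 in
Initial abstraction Ia = S/5 = (8500/693)/5 = 1700/693 ≈ 2.453 in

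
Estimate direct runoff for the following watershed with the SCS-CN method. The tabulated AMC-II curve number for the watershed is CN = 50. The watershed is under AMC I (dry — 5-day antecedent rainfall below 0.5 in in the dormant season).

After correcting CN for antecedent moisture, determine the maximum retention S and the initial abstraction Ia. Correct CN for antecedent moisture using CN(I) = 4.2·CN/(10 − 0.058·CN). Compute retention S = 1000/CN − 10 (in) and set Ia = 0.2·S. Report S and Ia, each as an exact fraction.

S = 500/21 in ≈ 23.810 in; Ia = 100/21 in ≈ 4.762 in

CN(I) from CN(II)=50: (4.2·50)/(10 − 0.058·50) = 2100/71 ≈ 29.577
Retention S: 1000/CN − 10 with CN=29.577 → S = 500/21 ≈ 23.810 in
Initial abstraction Ia = S/5 = (500/21)/5 = 100/21 ≈ 4.762 in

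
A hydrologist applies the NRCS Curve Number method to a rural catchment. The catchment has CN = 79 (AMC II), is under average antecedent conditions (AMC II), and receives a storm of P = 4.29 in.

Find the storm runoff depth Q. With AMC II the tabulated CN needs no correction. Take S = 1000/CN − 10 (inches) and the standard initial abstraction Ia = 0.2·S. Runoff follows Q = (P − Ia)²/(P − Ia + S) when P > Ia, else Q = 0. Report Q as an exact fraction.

CN(II) = 79; AMC II needs no correction.
Retention S: 1000/CN − 10 with CN=79.000 → S = 210/79 ≈ 2.658 in
Ia = 0.2·(210/79) = 42/79 in ≈ 0.532 in
Excess rainfall: 4.290 − 0.532 = 3.758 in; P > Ia so Q > 0
Q: (29691/7900)² ÷ (50691/7900) = 293851827/133486300 in (≈ 2.201 in)

Q = 293851827/133486300 in ≈ 2.201 in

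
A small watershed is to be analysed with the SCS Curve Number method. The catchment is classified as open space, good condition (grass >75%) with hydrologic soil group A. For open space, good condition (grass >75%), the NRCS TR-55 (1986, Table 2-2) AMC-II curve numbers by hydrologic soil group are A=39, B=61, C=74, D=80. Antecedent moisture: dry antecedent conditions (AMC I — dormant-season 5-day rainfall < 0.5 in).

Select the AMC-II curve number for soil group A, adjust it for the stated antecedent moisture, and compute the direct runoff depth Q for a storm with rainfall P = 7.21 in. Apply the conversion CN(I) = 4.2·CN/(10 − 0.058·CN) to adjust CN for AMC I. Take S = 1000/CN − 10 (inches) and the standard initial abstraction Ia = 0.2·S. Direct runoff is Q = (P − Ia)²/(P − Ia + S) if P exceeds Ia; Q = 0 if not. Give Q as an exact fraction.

Q = 0 in ≈ 0.000 in

NRCS table: open space, good condition (grass >75%), soil group A → CN(II) = 39
Adjust CN=39 to AMC I: 4.2·39/(10 − 0.058·39) → (819/5) ÷ (3869/500) = 81900/3869 ≈ 21.168
S = 1000/(81900/3869) − 10 = 30500/819 in ≈ 37.241 in
Ia = 0.2S: 0.2·37.241 = 7.448 in (exactly 6100/819)
P = 7.210 ≤ Ia = 7.448 in: entire storm abstracted, Q = 0.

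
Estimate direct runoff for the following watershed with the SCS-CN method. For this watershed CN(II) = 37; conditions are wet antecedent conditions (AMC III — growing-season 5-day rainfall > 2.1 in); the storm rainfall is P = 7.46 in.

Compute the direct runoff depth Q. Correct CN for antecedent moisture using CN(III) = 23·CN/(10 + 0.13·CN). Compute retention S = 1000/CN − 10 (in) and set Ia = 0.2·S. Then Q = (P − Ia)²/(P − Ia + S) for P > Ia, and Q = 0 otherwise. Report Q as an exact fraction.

Adjust CN=37 to AMC III: 23·37/(10 + 0.13·37) → 851 ÷ (1481/100) = 85100/1481 ≈ 57.461
Max retention: S = 1000/(85100/1481) − 10 = 6300/851 in (≈ 7.403 in)
Ia = 0.2S: 0.2·7.403 = 1.481 in (exactly 1260/851)
Excess rainfall: 7.460 − 1.481 = 5.979 in; P > Ia so Q > 0
Runoff Q = (P−Ia)²/(P−Ia+S) = (5.979)²/(5.979+7.403) = 64731062929/24228948650 ≈ 2.672 in

Q = 64731062929/24228948650 in ≈ 2.672 in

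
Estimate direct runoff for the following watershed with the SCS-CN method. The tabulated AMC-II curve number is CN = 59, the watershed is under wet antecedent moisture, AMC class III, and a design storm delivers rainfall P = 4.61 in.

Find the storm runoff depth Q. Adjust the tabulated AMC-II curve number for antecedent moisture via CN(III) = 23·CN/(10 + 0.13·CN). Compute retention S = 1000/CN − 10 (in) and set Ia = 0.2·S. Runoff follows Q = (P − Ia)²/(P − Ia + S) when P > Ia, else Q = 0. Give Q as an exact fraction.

Q = 295475954929/129400398900 in ≈ 2.283 in

CN(III) from CN(II)=59: (23·59)/(10 + 0.13·59) = 135700/1767 ≈ 76.797
S = 1000/(135700/1767) − 10 = 4100/1357 in ≈ 3.021 in
Initial abstraction Ia = S/5 = (4100/1357)/5 = 820/1357 ≈ 0.604 in
Since P=4.610 > Ia=0.604: effective rainfall P−Ia = 543577/135700 in
Q = (543577/135700)²/((543577/135700) + 4100/1357) = (295475954929/18414490000)/(953577/135700) = 295475954929/129400398900 in ≈ 2.283 in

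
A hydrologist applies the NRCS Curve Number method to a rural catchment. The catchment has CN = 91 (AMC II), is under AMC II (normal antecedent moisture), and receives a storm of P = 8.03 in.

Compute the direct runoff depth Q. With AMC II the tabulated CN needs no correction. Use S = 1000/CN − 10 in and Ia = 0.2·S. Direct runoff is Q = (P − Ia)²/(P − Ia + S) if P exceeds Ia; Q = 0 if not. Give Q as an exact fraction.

Q = 5079840529/730484300 in ≈ 6.954 in

CN(II) = 91; AMC II needs no correction.
S = 1000/91 − 10 = 90/91 in ≈ 0.989 in
Ia = 0.2·(90/91) = 18/91 in ≈ 0.198 in
P − Ia = 8.030 − 0.198 = 71273/9100 ≈ 7.832 in (> 0, runoff occurs)
Q: (71273/9100)² ÷ (80273/9100) = 5079840529/730484300 in (≈ 6.954 in)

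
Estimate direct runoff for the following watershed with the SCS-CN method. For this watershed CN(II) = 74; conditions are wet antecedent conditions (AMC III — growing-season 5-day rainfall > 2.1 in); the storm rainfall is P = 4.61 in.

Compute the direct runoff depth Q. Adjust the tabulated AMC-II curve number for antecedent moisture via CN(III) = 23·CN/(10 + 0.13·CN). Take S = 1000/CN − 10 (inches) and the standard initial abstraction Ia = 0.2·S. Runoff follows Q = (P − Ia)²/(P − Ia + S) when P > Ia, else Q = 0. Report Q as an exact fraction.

Q = 134183748721/42236066100 in ≈ 3.177 in

Wet (AMC III): CN(III) = 23·74/(10 + 0.13·74) = 1702/(981/50) = 85100/981 ≈ 86.748
Retention S: 1000/CN − 10 with CN=86.748 → S = 1300/851 ≈ 1.528 in
Initial abstraction Ia = S/5 = (1300/851)/5 = 260/851 ≈ 0.306 in
Excess rainfall: 4.610 − 0.306 = 4.304 in; P > Ia so Q > 0
Runoff Q = (P−Ia)²/(P−Ia+S) = (4.304)²/(4.304+1.528) = 134183748721/42236066100 ≈ 3.177 in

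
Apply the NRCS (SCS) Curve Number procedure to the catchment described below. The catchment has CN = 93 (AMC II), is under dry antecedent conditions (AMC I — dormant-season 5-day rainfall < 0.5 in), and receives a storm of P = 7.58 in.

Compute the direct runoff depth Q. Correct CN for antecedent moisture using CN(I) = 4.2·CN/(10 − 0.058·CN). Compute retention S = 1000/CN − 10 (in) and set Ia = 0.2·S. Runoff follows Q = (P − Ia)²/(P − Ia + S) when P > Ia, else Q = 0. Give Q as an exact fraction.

CN(I) from CN(II)=93: (4.2·93)/(10 − 0.058·93) = 27900/329 ≈ 84.802
S = 1000/(27900/329) − 10 = 500/279 in ≈ 1.792 in
Ia = 0.2S: 0.2·1.792 = 0.358 in (exactly 100/279)
Excess rainfall: 7.580 − 0.358 = 7.222 in; P > Ia so Q > 0
Runoff Q = (P−Ia)²/(P−Ia+S) = (7.222)²/(7.222+1.792) = 10148749081/1754086950 ≈ 5.786 in

Q = 10148749081/1754086950 in ≈ 5.786 in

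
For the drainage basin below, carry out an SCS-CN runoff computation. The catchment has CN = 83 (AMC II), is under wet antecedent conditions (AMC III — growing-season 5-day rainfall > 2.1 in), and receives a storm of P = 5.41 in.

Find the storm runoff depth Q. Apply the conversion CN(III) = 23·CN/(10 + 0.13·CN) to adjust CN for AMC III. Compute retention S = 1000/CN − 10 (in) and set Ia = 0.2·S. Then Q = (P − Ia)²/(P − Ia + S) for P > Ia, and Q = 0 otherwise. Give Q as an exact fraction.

Adjust CN=83 to AMC III: 23·83/(10 + 0.13·83) → 1909 ÷ (2079/100) = 190900/2079 ≈ 91.823
S = 1000/(190900/2079) − 10 = 1700/1909 in ≈ 0.891 in
Initial abstraction Ia = S/5 = (1700/1909)/5 = 340/1909 ≈ 0.178 in
P − Ia = 5.410 − 0.178 = 998769/190900 ≈ 5.232 in (> 0, runoff occurs)
Q = (998769/190900)²/((998769/190900) + 1700/1909) = (997539515361/36442810000)/(1168769/190900) = 997539515361/223118002100 in ≈ 4.471 in

Q = 997539515361/223118002100 in ≈ 4.471 in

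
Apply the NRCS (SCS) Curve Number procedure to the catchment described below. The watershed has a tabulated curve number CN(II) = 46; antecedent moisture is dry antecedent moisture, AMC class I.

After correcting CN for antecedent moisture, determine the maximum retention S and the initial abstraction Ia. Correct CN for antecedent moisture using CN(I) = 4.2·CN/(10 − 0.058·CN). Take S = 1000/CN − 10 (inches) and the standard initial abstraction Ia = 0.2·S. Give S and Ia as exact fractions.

Adjust CN=46 to AMC I: 4.2·46/(10 − 0.058·46) → (966/5) ÷ (1833/250) = 16100/611 ≈ 26.350
Max retention: S = 1000/(16100/611) − 10 = 4500/161 in (≈ 27.950 in)
Ia = 0.2·(4500/161) = 900/161 in ≈ 5.590 in

S = 4500/161 in ≈ 27.950 in; Ia = 900/161 in ≈ 5.590 in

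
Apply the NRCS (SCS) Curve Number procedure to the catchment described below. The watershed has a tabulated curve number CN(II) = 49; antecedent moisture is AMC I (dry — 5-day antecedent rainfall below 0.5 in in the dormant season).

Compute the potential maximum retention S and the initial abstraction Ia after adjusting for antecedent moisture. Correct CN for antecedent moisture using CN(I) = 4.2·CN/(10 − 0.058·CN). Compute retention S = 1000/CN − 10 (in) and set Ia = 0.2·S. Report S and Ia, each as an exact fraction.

CN(I) from CN(II)=49: (4.2·49)/(10 − 0.058·49) = 34300/1193 ≈ 28.751
S = 1000/(34300/1193) − 10 = 8500/343 in ≈ 24.781 in
Initial abstraction Ia = S/5 = (8500/343)/5 = 1700/343 ≈ 4.956 in

S = 8500/343 in ≈ 24.781 in; Ia = 1700/343 in ≈ 4.956 in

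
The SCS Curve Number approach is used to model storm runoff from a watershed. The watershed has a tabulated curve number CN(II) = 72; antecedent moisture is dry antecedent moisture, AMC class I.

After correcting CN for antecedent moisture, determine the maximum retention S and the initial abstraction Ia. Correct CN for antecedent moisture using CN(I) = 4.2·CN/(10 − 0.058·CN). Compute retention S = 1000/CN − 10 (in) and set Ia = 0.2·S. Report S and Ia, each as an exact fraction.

S = 250/27 in ≈ 9.259 in; Ia = 50/27 in ≈ 1.852 in

CN(I) from CN(II)=72: (4.2·72)/(10 − 0.058·72) = 675/13 ≈ 51.923
S = 1000/(675/13) − 10 = 250/27 in ≈ 9.259 in
Ia = 0.2·(250/27) = 50/27 in ≈ 1.852 in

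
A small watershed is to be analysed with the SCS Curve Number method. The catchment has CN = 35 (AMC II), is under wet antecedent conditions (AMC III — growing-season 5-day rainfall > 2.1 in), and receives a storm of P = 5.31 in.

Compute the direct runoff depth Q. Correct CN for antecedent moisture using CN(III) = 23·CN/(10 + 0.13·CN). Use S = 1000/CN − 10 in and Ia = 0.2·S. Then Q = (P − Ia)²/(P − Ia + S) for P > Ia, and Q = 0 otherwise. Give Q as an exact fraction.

Q = 3539179081/3050805100 in ≈ 1.160 in

Adjust CN=35 to AMC III: 23·35/(10 + 0.13·35) → 805 ÷ (291/20) = 16100/291 ≈ 55.326
Retention S: 1000/CN − 10 with CN=55.326 → S = 1300/161 ≈ 8.075 in
Initial abstraction Ia = S/5 = (1300/161)/5 = 260/161 ≈ 1.615 in
Since P=5.310 > Ia=1.615: effective rainfall P−Ia = 59491/16100 in
Q: (59491/16100)² ÷ (189491/16100) = 3539179081/3050805100 in (≈ 1.160 in)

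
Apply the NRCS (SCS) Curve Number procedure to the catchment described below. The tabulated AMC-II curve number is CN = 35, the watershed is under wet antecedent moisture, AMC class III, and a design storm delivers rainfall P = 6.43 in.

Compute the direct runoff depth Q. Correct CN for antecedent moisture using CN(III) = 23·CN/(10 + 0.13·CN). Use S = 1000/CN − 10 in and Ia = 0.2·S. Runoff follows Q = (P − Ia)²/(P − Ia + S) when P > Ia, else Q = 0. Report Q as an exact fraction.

Wet (AMC III): CN(III) = 23·35/(10 + 0.13·35) = 805/(291/20) = 16100/291 ≈ 55.326
Retention S: 1000/CN − 10 with CN=55.326 → S = 1300/161 ≈ 8.075 in
Ia = 0.2S: 0.2·8.075 = 1.615 in (exactly 260/161)
P − Ia = 6.430 − 1.615 = 77523/16100 ≈ 4.815 in (> 0, runoff occurs)
Runoff Q = (P−Ia)²/(P−Ia+S) = (4.815)²/(4.815+8.075) = 6009815529/3341120300 ≈ 1.799 in

Q = 6009815529/3341120300 in ≈ 1.799 in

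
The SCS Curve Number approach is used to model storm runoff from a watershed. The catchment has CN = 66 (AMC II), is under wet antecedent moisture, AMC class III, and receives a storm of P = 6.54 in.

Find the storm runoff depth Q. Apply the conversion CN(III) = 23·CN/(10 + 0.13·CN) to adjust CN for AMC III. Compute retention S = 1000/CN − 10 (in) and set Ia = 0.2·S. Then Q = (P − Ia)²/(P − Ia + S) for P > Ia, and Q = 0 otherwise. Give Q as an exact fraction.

Q = 53450203249/11999524350 in ≈ 4.454 in

Wet (AMC III): CN(III) = 23·66/(10 + 0.13·66) = 1518/(929/50) = 75900/929 ≈ 81.701
S = 1000/(75900/929) − 10 = 1700/759 in ≈ 2.240 in
Initial abstraction Ia = S/5 = (1700/759)/5 = 340/759 ≈ 0.448 in
Excess rainfall: 6.540 − 0.448 = 6.092 in; P > Ia so Q > 0
Q: (231193/37950)² ÷ (316193/37950) = 53450203249/11999524350 in (≈ 4.454 in)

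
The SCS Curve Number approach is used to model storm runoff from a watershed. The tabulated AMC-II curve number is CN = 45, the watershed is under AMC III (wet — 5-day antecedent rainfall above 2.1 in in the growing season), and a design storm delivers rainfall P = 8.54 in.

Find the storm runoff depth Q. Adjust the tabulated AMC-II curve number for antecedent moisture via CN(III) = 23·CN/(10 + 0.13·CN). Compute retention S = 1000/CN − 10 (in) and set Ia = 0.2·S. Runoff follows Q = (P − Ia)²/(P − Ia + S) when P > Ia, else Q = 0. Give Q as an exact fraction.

CN(III) from CN(II)=45: (23·45)/(10 + 0.13·45) = 20700/317 ≈ 65.300
Max retention: S = 1000/(20700/317) − 10 = 1100/207 in (≈ 5.314 in)
Ia = 0.2·(1100/207) = 220/207 in ≈ 1.063 in
Excess rainfall: 8.540 − 1.063 = 7.477 in; P > Ia so Q > 0
Q: (77389/10350)² ÷ (132389/10350) = 5989057321/1370226150 in (≈ 4.371 in)

Q = 5989057321/1370226150 in ≈ 4.371 in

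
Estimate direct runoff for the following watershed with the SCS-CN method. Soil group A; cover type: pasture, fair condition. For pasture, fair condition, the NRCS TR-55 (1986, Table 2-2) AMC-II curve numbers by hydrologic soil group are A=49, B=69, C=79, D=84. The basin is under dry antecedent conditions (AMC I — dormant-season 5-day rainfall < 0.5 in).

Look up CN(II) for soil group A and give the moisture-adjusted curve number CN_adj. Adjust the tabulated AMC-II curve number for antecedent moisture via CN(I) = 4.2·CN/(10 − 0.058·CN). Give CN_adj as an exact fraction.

NRCS table: pasture, fair condition, soil group A → CN(II) = 49
Dry (AMC I): CN(I) = 4.2·49/(10 − 0.058·49) = (1029/5)/(3579/500) = 34300/1193 ≈ 28.751

CN_adj = 34300/1193 ≈ 28.751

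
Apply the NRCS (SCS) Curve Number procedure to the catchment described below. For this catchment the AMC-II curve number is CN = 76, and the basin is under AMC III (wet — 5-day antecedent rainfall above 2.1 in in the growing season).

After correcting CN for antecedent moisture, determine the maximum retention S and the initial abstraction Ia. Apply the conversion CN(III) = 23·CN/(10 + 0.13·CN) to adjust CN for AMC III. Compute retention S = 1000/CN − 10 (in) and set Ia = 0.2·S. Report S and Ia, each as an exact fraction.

Adjust CN=76 to AMC III: 23·76/(10 + 0.13·76) → 1748 ÷ (497/25) = 43700/497 ≈ 87.928
S = 1000/(43700/497) − 10 = 600/437 in ≈ 1.373 in
Ia = 0.2·(600/437) = 120/437 in ≈ 0.275 in

S = 600/437 in ≈ 1.373 in; Ia = 120/437 in ≈ 0.275 in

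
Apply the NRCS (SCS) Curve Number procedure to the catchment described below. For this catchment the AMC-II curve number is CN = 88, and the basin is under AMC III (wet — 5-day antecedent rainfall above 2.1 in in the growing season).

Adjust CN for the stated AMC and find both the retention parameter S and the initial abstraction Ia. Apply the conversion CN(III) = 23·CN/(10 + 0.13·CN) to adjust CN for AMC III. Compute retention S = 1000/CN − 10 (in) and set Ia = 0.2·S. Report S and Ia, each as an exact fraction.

Adjust CN=88 to AMC III: 23·88/(10 + 0.13·88) → 2024 ÷ (536/25) = 6325/67 ≈ 94.403
Max retention: S = 1000/(6325/67) − 10 = 150/253 in (≈ 0.593 in)
Initial abstraction Ia = S/5 = (150/253)/5 = 30/253 ≈ 0.119 in

S = 150/253 in ≈ 0.593 in; Ia = 30/253 in ≈ 0.119 in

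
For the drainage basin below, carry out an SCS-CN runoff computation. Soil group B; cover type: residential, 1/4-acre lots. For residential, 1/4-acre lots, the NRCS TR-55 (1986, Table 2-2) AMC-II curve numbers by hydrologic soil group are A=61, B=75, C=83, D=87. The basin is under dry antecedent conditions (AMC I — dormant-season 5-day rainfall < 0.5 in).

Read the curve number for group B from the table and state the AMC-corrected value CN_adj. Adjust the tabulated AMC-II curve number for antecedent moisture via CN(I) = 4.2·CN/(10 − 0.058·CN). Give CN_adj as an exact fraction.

CN_adj = 6300/113 ≈ 55.752

NRCS table: residential, 1/4-acre lots, soil group B → CN(II) = 75
Dry (AMC I): CN(I) = 4.2·75/(10 − 0.058·75) = 315/(113/20) = 6300/113 ≈ 55.752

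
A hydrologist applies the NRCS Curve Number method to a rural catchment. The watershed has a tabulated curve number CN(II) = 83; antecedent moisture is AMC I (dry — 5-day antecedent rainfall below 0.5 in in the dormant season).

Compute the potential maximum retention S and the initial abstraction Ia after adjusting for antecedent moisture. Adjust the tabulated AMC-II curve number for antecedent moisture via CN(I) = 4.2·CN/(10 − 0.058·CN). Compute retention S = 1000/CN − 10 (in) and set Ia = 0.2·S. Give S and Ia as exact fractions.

S = 8500/1743 in ≈ 4.877 in; Ia = 1700/1743 in ≈ 0.975 in

Dry (AMC I): CN(I) = 4.2·83/(10 − 0.058·83) = (1743/5)/(2593/500) = 174300/2593 ≈ 67.219
S = 1000/(174300/2593) − 10 = 8500/1743 in ≈ 4.877 in
Ia = 0.2·(8500/1743) = 1700/1743 in ≈ 0.975 in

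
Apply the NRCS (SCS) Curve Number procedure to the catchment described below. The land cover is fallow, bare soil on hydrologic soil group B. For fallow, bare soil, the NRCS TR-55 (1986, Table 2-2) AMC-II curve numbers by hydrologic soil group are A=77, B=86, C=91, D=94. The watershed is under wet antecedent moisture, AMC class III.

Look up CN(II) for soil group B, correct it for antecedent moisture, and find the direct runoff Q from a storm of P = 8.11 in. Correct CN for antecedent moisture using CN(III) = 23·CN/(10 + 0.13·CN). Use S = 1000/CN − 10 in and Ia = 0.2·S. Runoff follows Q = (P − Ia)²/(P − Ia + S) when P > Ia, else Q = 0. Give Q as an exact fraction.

Q = 621068510241/84864013100 in ≈ 7.318 in

NRCS table: fallow, bare soil, soil group B → CN(II) = 86
CN(III) from CN(II)=86: (23·86)/(10 + 0.13·86) = 98900/1059 ≈ 93.390
Retention S: 1000/CN − 10 with CN=93.390 → S = 700/989 ≈ 0.708 in
Ia = 0.2·(700/989) = 140/989 in ≈ 0.142 in
Since P=8.110 > Ia=0.142: effective rainfall P−Ia = 788079/98900 in
Q = (788079/98900)²/((788079/98900) + 700/989) = (621068510241/9781210000)/(858079/98900) = 621068510241/84864013100 in ≈ 7.318 in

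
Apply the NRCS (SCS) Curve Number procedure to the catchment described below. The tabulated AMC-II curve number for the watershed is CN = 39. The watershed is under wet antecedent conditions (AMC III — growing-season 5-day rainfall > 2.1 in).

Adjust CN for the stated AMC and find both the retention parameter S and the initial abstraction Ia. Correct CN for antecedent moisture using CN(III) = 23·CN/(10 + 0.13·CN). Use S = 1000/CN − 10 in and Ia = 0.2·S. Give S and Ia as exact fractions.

S = 6100/897 in ≈ 6.800 in; Ia = 1220/897 in ≈ 1.360 in

Wet (AMC III): CN(III) = 23·39/(10 + 0.13·39) = 897/(1507/100) = 89700/1507 ≈ 59.522
S = 1000/(89700/1507) − 10 = 6100/897 in ≈ 6.800 in
Ia = 0.2·(6100/897) = 1220/897 in ≈ 1.360 in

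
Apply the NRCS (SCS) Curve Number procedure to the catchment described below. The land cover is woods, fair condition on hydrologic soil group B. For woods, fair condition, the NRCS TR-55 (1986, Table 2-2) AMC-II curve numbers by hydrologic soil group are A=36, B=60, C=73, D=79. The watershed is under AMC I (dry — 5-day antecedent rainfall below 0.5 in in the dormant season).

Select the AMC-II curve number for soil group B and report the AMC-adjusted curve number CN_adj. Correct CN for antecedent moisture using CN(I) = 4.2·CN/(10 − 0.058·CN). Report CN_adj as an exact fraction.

CN_adj = 6300/163 ≈ 38.650

NRCS table: woods, fair condition, soil group B → CN(II) = 60
Dry (AMC I): CN(I) = 4.2·60/(10 − 0.058·60) = 252/(163/25) = 6300/163 ≈ 38.650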